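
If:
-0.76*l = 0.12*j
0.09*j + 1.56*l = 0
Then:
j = 0.00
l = 0.00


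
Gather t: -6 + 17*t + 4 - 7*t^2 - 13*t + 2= -7*t^2 + 4*t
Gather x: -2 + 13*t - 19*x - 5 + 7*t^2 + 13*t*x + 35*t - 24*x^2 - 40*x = 7*t^2 + 48*t - 24*x^2 + x*(13*t - 59) - 7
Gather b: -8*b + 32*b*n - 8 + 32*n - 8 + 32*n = b*(32*n - 8) + 64*n - 16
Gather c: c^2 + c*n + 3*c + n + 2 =c^2 + c*(n + 3) + n + 2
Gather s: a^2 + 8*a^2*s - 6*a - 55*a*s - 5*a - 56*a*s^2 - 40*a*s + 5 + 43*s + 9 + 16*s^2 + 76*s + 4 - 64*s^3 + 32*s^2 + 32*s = a^2 - 11*a - 64*s^3 + s^2*(48 - 56*a) + s*(8*a^2 - 95*a + 151) + 18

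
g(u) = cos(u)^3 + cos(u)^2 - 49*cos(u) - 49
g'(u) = -3*sin(u)*cos(u)^2 - 2*sin(u)*cos(u) + 49*sin(u)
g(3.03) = -0.30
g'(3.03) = 5.35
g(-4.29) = -28.81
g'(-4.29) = 44.98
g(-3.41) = -1.72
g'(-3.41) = 12.77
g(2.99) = -0.55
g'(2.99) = 7.26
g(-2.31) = -15.84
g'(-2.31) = -36.20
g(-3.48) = -2.73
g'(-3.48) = 16.01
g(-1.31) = -61.55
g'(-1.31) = -46.65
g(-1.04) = -73.42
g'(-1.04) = -40.72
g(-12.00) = -89.04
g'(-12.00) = 24.24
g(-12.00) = -89.04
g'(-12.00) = 24.24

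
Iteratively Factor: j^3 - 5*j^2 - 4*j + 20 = (j - 2)*(j^2 - 3*j - 10) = (j - 2)*(j + 2)*(j - 5)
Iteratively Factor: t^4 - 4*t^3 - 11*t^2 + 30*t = (t - 2)*(t^3 - 2*t^2 - 15*t) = t*(t - 2)*(t^2 - 2*t - 15) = t*(t - 2)*(t + 3)*(t - 5)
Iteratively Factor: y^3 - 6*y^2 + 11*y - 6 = (y - 3)*(y^2 - 3*y + 2) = (y - 3)*(y - 2)*(y - 1)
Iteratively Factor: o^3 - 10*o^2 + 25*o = (o - 5)*(o^2 - 5*o) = o*(o - 5)*(o - 5)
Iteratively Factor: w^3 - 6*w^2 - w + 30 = (w - 3)*(w^2 - 3*w - 10) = (w - 5)*(w - 3)*(w + 2)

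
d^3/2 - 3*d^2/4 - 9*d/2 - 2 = (d/2 + 1)*(d - 4)*(d + 1/2)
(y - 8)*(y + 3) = y^2 - 5*y - 24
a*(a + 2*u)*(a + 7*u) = a^3 + 9*a^2*u + 14*a*u^2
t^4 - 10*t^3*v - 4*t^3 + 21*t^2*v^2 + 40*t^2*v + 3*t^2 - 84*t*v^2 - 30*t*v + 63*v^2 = (t - 3)*(t - 1)*(t - 7*v)*(t - 3*v)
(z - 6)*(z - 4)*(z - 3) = z^3 - 13*z^2 + 54*z - 72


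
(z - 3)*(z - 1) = z^2 - 4*z + 3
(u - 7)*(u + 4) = u^2 - 3*u - 28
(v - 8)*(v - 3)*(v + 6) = v^3 - 5*v^2 - 42*v + 144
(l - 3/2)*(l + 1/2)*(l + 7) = l^3 + 6*l^2 - 31*l/4 - 21/4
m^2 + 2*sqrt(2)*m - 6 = (m - sqrt(2))*(m + 3*sqrt(2))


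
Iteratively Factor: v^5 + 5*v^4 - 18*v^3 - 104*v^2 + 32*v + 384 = (v - 4)*(v^4 + 9*v^3 + 18*v^2 - 32*v - 96) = (v - 4)*(v + 4)*(v^3 + 5*v^2 - 2*v - 24) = (v - 4)*(v - 2)*(v + 4)*(v^2 + 7*v + 12) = (v - 4)*(v - 2)*(v + 3)*(v + 4)*(v + 4)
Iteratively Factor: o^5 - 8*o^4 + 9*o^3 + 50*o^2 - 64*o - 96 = (o - 4)*(o^4 - 4*o^3 - 7*o^2 + 22*o + 24) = (o - 4)*(o + 2)*(o^3 - 6*o^2 + 5*o + 12) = (o - 4)^2*(o + 2)*(o^2 - 2*o - 3) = (o - 4)^2*(o - 3)*(o + 2)*(o + 1)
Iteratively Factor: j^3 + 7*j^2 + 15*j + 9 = (j + 3)*(j^2 + 4*j + 3) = (j + 3)^2*(j + 1)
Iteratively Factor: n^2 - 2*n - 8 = (n - 4)*(n + 2)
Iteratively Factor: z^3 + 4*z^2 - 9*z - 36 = (z + 3)*(z^2 + z - 12) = (z - 3)*(z + 3)*(z + 4)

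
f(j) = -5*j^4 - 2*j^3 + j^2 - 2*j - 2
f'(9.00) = -15050.00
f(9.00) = -34202.00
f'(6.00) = -4526.00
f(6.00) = -6890.00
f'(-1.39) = 37.34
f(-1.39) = -10.58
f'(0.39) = -3.32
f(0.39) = -2.86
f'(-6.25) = 4633.94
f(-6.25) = -7091.55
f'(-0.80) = 2.80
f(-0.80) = -0.78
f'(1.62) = -99.54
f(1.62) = -45.56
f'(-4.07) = 1238.85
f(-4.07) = -1214.44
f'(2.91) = -539.83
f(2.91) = -407.18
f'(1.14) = -37.15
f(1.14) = -14.39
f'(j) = -20*j^3 - 6*j^2 + 2*j - 2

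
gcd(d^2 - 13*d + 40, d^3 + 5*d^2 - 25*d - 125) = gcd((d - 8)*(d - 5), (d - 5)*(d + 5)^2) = d - 5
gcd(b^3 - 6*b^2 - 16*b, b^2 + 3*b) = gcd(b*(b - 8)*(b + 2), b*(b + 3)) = b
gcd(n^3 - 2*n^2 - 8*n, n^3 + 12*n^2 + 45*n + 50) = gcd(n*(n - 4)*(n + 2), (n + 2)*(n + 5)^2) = n + 2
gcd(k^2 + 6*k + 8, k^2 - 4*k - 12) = k + 2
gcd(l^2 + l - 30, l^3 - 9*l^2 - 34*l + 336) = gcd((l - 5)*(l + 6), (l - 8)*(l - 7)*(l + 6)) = l + 6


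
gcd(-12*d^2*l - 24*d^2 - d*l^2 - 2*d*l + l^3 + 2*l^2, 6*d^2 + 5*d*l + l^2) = 3*d + l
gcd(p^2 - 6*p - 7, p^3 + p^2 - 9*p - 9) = p + 1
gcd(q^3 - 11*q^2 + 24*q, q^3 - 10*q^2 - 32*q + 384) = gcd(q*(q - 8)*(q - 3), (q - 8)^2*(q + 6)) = q - 8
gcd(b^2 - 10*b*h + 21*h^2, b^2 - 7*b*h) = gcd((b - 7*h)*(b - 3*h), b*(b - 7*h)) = b - 7*h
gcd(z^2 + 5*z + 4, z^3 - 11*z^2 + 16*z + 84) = 1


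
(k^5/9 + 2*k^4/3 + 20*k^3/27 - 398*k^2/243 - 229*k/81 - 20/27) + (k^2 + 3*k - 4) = k^5/9 + 2*k^4/3 + 20*k^3/27 - 155*k^2/243 + 14*k/81 - 128/27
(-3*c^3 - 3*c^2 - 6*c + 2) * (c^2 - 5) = -3*c^5 - 3*c^4 + 9*c^3 + 17*c^2 + 30*c - 10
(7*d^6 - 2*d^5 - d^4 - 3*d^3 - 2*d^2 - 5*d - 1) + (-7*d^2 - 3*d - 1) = 7*d^6 - 2*d^5 - d^4 - 3*d^3 - 9*d^2 - 8*d - 2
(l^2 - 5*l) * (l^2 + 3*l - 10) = l^4 - 2*l^3 - 25*l^2 + 50*l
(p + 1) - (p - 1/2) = 3/2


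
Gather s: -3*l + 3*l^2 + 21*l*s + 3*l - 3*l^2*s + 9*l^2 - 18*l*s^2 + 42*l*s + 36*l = 12*l^2 - 18*l*s^2 + 36*l + s*(-3*l^2 + 63*l)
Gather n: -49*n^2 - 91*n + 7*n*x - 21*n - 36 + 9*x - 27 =-49*n^2 + n*(7*x - 112) + 9*x - 63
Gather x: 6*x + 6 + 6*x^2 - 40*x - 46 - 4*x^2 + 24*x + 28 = 2*x^2 - 10*x - 12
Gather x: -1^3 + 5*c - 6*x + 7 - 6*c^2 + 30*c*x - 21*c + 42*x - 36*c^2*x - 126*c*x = -6*c^2 - 16*c + x*(-36*c^2 - 96*c + 36) + 6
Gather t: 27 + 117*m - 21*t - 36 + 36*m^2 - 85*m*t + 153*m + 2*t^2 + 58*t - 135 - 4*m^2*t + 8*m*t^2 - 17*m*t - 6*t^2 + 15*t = 36*m^2 + 270*m + t^2*(8*m - 4) + t*(-4*m^2 - 102*m + 52) - 144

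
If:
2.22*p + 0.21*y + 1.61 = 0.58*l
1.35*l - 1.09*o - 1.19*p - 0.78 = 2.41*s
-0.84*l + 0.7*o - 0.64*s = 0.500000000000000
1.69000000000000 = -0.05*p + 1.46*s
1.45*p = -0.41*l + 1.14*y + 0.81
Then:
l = -21.23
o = -23.85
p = -4.89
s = 0.99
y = -14.57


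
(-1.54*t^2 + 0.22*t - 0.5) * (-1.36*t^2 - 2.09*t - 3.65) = 2.0944*t^4 + 2.9194*t^3 + 5.8412*t^2 + 0.242*t + 1.825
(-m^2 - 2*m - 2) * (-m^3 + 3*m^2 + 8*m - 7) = m^5 - m^4 - 12*m^3 - 15*m^2 - 2*m + 14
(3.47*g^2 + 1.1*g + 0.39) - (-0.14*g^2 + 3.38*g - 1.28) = 3.61*g^2 - 2.28*g + 1.67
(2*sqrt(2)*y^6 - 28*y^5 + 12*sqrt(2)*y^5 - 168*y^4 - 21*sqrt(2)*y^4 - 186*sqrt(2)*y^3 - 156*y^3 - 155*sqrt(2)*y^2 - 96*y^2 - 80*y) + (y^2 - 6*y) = 2*sqrt(2)*y^6 - 28*y^5 + 12*sqrt(2)*y^5 - 168*y^4 - 21*sqrt(2)*y^4 - 186*sqrt(2)*y^3 - 156*y^3 - 155*sqrt(2)*y^2 - 95*y^2 - 86*y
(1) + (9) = 10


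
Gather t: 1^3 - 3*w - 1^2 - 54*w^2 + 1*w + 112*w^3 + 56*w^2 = 112*w^3 + 2*w^2 - 2*w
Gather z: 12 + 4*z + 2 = 4*z + 14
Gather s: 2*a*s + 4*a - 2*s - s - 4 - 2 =4*a + s*(2*a - 3) - 6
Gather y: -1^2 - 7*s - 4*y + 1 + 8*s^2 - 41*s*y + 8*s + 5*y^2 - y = 8*s^2 + s + 5*y^2 + y*(-41*s - 5)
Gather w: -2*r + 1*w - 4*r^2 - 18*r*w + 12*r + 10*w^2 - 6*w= -4*r^2 + 10*r + 10*w^2 + w*(-18*r - 5)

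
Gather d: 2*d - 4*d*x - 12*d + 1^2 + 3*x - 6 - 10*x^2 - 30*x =d*(-4*x - 10) - 10*x^2 - 27*x - 5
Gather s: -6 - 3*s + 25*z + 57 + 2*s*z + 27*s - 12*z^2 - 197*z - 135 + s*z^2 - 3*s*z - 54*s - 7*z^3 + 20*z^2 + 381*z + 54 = s*(z^2 - z - 30) - 7*z^3 + 8*z^2 + 209*z - 30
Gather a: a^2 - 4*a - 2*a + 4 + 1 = a^2 - 6*a + 5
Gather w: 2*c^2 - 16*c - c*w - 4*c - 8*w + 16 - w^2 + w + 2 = 2*c^2 - 20*c - w^2 + w*(-c - 7) + 18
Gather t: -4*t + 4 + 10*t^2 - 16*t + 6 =10*t^2 - 20*t + 10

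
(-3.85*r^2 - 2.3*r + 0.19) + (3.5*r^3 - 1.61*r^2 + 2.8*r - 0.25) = 3.5*r^3 - 5.46*r^2 + 0.5*r - 0.06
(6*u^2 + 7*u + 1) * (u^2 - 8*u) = 6*u^4 - 41*u^3 - 55*u^2 - 8*u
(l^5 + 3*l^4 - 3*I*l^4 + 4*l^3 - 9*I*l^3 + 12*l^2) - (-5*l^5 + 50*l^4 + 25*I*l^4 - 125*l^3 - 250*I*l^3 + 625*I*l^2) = 6*l^5 - 47*l^4 - 28*I*l^4 + 129*l^3 + 241*I*l^3 + 12*l^2 - 625*I*l^2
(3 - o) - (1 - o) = 2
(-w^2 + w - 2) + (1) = -w^2 + w - 1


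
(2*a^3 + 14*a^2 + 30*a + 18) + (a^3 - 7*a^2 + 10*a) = 3*a^3 + 7*a^2 + 40*a + 18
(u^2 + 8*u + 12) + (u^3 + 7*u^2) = u^3 + 8*u^2 + 8*u + 12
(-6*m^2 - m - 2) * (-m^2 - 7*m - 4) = 6*m^4 + 43*m^3 + 33*m^2 + 18*m + 8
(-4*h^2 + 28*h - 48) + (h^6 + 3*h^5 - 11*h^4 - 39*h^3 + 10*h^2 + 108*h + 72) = h^6 + 3*h^5 - 11*h^4 - 39*h^3 + 6*h^2 + 136*h + 24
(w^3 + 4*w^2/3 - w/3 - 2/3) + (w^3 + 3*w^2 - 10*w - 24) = 2*w^3 + 13*w^2/3 - 31*w/3 - 74/3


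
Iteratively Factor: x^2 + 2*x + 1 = (x + 1)*(x + 1)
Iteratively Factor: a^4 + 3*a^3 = (a)*(a^3 + 3*a^2) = a*(a + 3)*(a^2) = a^2*(a + 3)*(a)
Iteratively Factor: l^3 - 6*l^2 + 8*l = (l - 4)*(l^2 - 2*l) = l*(l - 4)*(l - 2)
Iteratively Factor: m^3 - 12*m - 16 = (m + 2)*(m^2 - 2*m - 8) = (m - 4)*(m + 2)*(m + 2)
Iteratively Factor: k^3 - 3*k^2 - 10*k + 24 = (k - 2)*(k^2 - k - 12) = (k - 4)*(k - 2)*(k + 3)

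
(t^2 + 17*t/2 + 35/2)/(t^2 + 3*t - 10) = (t + 7/2)/(t - 2)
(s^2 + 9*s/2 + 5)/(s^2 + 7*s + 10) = (s + 5/2)/(s + 5)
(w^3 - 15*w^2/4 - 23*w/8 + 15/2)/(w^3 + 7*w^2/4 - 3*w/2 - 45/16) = 2*(w - 4)/(2*w + 3)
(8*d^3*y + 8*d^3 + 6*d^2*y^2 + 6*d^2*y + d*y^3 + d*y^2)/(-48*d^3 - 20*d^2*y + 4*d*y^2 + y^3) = d*(4*d*y + 4*d + y^2 + y)/(-24*d^2 + 2*d*y + y^2)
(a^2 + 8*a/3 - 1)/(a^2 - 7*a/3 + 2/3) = (a + 3)/(a - 2)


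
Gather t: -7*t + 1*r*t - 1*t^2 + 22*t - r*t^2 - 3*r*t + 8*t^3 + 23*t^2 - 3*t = 8*t^3 + t^2*(22 - r) + t*(12 - 2*r)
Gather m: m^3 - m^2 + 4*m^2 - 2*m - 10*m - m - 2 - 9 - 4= m^3 + 3*m^2 - 13*m - 15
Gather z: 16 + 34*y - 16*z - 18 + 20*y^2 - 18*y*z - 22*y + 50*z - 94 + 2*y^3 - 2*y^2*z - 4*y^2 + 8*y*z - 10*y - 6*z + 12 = 2*y^3 + 16*y^2 + 2*y + z*(-2*y^2 - 10*y + 28) - 84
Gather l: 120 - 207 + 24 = -63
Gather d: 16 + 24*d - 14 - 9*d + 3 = 15*d + 5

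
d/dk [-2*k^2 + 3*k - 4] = 3 - 4*k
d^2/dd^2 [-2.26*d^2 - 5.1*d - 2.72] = -4.52000000000000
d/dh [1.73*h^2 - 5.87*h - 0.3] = 3.46*h - 5.87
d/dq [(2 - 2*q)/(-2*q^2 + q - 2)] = 2*(2*q^2 - q - (q - 1)*(4*q - 1) + 2)/(2*q^2 - q + 2)^2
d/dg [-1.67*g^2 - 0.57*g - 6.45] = -3.34*g - 0.57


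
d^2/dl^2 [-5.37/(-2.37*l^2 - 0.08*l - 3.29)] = (-60.325506*l^2 - 2.036304*l + 5.37*(4.74*l + 0.08)*(9.48*l + 0.16) - 83.743002)/(2.37*l^2 + 0.08*l + 3.29)^3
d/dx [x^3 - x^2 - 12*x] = 3*x^2 - 2*x - 12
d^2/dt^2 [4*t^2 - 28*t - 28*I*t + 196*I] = 8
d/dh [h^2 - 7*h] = 2*h - 7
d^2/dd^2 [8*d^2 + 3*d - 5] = 16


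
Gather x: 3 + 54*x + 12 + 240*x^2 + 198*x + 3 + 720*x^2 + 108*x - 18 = 960*x^2 + 360*x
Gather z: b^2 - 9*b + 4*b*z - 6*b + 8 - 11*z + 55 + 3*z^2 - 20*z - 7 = b^2 - 15*b + 3*z^2 + z*(4*b - 31) + 56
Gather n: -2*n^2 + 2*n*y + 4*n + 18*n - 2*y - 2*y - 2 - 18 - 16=-2*n^2 + n*(2*y + 22) - 4*y - 36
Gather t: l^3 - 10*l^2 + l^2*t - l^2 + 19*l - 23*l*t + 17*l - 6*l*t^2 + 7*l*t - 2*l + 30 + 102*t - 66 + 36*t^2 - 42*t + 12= l^3 - 11*l^2 + 34*l + t^2*(36 - 6*l) + t*(l^2 - 16*l + 60) - 24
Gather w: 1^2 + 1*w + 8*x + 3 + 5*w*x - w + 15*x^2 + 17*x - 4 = 5*w*x + 15*x^2 + 25*x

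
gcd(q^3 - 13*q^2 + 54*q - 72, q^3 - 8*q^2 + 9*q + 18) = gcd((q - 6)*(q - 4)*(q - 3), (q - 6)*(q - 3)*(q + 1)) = q^2 - 9*q + 18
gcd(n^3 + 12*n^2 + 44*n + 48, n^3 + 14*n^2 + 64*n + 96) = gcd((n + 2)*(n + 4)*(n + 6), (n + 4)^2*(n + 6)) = n^2 + 10*n + 24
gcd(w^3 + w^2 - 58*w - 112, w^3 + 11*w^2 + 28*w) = w + 7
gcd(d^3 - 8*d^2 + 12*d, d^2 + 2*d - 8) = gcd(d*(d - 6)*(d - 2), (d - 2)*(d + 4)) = d - 2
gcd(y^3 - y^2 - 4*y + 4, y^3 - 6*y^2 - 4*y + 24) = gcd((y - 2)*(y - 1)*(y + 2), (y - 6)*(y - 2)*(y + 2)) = y^2 - 4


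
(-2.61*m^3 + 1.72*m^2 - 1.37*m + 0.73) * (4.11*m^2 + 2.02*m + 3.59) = -10.7271*m^5 + 1.797*m^4 - 11.5262*m^3 + 6.4077*m^2 - 3.4437*m + 2.6207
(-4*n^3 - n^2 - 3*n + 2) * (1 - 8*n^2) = 32*n^5 + 8*n^4 + 20*n^3 - 17*n^2 - 3*n + 2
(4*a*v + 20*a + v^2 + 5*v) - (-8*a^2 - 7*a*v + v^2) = 8*a^2 + 11*a*v + 20*a + 5*v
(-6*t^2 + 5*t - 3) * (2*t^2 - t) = -12*t^4 + 16*t^3 - 11*t^2 + 3*t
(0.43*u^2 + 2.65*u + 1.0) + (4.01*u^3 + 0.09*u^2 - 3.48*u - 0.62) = 4.01*u^3 + 0.52*u^2 - 0.83*u + 0.38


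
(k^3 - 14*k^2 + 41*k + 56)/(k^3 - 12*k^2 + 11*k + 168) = (k + 1)/(k + 3)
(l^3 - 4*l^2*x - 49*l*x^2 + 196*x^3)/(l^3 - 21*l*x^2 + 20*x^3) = (-l^2 + 49*x^2)/(-l^2 - 4*l*x + 5*x^2)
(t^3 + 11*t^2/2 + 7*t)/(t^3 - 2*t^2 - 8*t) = (t + 7/2)/(t - 4)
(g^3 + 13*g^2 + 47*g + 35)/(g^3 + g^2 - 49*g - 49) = (g + 5)/(g - 7)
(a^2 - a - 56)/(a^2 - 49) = (a - 8)/(a - 7)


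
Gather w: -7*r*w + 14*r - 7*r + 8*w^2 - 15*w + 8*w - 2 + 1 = 7*r + 8*w^2 + w*(-7*r - 7) - 1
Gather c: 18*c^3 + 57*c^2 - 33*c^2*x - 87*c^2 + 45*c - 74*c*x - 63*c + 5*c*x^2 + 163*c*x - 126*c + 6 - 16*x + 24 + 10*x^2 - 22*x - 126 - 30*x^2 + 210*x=18*c^3 + c^2*(-33*x - 30) + c*(5*x^2 + 89*x - 144) - 20*x^2 + 172*x - 96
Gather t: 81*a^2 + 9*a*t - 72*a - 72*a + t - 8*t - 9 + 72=81*a^2 - 144*a + t*(9*a - 7) + 63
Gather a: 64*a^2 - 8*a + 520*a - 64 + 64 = 64*a^2 + 512*a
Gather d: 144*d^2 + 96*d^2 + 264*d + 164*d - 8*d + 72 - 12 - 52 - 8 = 240*d^2 + 420*d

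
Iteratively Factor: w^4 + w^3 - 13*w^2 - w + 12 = (w - 3)*(w^3 + 4*w^2 - w - 4) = (w - 3)*(w + 4)*(w^2 - 1) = (w - 3)*(w - 1)*(w + 4)*(w + 1)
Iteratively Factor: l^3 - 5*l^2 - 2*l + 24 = (l - 3)*(l^2 - 2*l - 8) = (l - 3)*(l + 2)*(l - 4)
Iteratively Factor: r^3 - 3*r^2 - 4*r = (r + 1)*(r^2 - 4*r) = r*(r + 1)*(r - 4)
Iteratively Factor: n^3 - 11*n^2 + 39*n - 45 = (n - 3)*(n^2 - 8*n + 15) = (n - 3)^2*(n - 5)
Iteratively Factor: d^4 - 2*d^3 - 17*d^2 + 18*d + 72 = (d + 3)*(d^3 - 5*d^2 - 2*d + 24) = (d - 4)*(d + 3)*(d^2 - d - 6) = (d - 4)*(d - 3)*(d + 3)*(d + 2)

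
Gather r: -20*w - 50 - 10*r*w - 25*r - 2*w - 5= r*(-10*w - 25) - 22*w - 55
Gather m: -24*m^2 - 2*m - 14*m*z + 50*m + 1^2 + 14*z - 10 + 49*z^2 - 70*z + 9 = -24*m^2 + m*(48 - 14*z) + 49*z^2 - 56*z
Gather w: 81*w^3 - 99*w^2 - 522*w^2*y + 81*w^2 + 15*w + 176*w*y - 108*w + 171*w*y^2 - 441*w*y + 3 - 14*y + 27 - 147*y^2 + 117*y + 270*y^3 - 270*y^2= 81*w^3 + w^2*(-522*y - 18) + w*(171*y^2 - 265*y - 93) + 270*y^3 - 417*y^2 + 103*y + 30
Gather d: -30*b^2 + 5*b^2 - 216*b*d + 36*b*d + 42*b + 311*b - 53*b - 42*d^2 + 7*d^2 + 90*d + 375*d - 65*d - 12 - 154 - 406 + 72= -25*b^2 + 300*b - 35*d^2 + d*(400 - 180*b) - 500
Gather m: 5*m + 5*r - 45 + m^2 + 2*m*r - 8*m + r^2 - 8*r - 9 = m^2 + m*(2*r - 3) + r^2 - 3*r - 54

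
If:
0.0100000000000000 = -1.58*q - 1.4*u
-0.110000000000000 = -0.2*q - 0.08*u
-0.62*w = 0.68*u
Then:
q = 1.01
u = -1.14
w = 1.26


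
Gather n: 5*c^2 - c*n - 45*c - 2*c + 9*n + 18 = 5*c^2 - 47*c + n*(9 - c) + 18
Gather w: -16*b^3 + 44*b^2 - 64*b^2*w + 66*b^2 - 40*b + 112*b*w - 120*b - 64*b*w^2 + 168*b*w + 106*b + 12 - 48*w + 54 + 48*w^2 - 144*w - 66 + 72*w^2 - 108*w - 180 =-16*b^3 + 110*b^2 - 54*b + w^2*(120 - 64*b) + w*(-64*b^2 + 280*b - 300) - 180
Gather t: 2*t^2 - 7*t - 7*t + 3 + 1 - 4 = 2*t^2 - 14*t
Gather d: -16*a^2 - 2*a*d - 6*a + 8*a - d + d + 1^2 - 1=-16*a^2 - 2*a*d + 2*a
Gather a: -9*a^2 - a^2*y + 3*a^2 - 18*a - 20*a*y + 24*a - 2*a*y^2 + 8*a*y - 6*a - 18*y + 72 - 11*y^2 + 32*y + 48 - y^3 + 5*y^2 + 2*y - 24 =a^2*(-y - 6) + a*(-2*y^2 - 12*y) - y^3 - 6*y^2 + 16*y + 96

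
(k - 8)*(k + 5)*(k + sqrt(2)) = k^3 - 3*k^2 + sqrt(2)*k^2 - 40*k - 3*sqrt(2)*k - 40*sqrt(2)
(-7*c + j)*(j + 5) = -7*c*j - 35*c + j^2 + 5*j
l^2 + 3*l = l*(l + 3)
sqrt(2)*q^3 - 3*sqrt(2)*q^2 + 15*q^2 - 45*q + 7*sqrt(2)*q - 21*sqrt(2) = (q - 3)*(q + 7*sqrt(2))*(sqrt(2)*q + 1)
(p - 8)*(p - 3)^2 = p^3 - 14*p^2 + 57*p - 72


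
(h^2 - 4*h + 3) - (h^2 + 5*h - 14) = 17 - 9*h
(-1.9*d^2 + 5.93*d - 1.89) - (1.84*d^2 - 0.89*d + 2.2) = -3.74*d^2 + 6.82*d - 4.09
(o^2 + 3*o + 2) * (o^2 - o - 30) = o^4 + 2*o^3 - 31*o^2 - 92*o - 60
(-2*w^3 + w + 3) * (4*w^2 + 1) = -8*w^5 + 2*w^3 + 12*w^2 + w + 3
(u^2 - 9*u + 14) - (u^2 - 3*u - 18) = 32 - 6*u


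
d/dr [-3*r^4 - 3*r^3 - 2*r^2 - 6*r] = -12*r^3 - 9*r^2 - 4*r - 6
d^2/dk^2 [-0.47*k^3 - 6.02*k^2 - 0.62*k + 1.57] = -2.82*k - 12.04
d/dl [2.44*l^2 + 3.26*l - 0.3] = 4.88*l + 3.26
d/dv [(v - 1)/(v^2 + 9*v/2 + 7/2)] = 4*(-v^2 + 2*v + 8)/(4*v^4 + 36*v^3 + 109*v^2 + 126*v + 49)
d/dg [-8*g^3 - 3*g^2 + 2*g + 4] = -24*g^2 - 6*g + 2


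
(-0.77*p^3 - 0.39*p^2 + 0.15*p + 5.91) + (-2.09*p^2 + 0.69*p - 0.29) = -0.77*p^3 - 2.48*p^2 + 0.84*p + 5.62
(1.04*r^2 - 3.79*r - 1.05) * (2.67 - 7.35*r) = -7.644*r^3 + 30.6333*r^2 - 2.4018*r - 2.8035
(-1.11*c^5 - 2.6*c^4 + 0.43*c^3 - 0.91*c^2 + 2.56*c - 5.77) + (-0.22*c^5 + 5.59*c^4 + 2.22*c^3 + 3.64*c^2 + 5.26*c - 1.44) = -1.33*c^5 + 2.99*c^4 + 2.65*c^3 + 2.73*c^2 + 7.82*c - 7.21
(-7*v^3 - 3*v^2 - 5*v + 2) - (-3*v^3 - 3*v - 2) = -4*v^3 - 3*v^2 - 2*v + 4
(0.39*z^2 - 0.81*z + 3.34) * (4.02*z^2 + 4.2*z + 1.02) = 1.5678*z^4 - 1.6182*z^3 + 10.4226*z^2 + 13.2018*z + 3.4068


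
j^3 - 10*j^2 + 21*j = j*(j - 7)*(j - 3)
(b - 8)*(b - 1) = b^2 - 9*b + 8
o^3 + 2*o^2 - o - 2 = (o - 1)*(o + 1)*(o + 2)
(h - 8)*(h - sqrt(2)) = h^2 - 8*h - sqrt(2)*h + 8*sqrt(2)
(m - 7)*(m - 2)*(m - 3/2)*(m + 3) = m^4 - 15*m^3/2 - 4*m^2 + 123*m/2 - 63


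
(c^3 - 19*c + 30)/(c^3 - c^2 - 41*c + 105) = (c^2 + 3*c - 10)/(c^2 + 2*c - 35)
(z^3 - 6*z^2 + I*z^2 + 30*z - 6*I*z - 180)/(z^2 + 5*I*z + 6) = (z^2 - z*(6 + 5*I) + 30*I)/(z - I)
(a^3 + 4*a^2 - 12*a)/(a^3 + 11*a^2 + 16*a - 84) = a/(a + 7)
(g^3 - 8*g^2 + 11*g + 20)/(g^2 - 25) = (g^2 - 3*g - 4)/(g + 5)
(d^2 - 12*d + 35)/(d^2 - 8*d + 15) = (d - 7)/(d - 3)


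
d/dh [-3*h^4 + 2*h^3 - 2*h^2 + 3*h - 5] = -12*h^3 + 6*h^2 - 4*h + 3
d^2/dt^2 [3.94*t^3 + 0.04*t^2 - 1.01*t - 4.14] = 23.64*t + 0.08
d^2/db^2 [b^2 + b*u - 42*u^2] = 2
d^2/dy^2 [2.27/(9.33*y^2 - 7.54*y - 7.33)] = (395.202006*y^2 - 319.380828*y - 2.27*(18.66*y - 7.54)*(37.32*y - 15.08) - 310.485606)/(-9.33*y^2 + 7.54*y + 7.33)^3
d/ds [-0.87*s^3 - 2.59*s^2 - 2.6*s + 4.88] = -2.61*s^2 - 5.18*s - 2.6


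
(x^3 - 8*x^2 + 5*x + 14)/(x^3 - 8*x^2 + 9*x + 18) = (x^2 - 9*x + 14)/(x^2 - 9*x + 18)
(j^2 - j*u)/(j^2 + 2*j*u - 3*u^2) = j/(j + 3*u)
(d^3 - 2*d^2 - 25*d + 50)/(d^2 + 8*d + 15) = (d^2 - 7*d + 10)/(d + 3)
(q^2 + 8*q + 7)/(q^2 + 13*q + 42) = (q + 1)/(q + 6)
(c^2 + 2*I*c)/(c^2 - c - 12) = c*(c + 2*I)/(c^2 - c - 12)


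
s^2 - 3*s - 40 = (s - 8)*(s + 5)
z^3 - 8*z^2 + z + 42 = (z - 7)*(z - 3)*(z + 2)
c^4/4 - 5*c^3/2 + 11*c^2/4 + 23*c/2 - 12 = (c/4 + 1/2)*(c - 8)*(c - 3)*(c - 1)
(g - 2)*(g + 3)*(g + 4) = g^3 + 5*g^2 - 2*g - 24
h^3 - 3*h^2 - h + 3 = (h - 3)*(h - 1)*(h + 1)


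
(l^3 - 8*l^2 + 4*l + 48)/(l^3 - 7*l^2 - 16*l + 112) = (l^2 - 4*l - 12)/(l^2 - 3*l - 28)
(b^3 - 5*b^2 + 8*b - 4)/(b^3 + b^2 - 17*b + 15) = (b^2 - 4*b + 4)/(b^2 + 2*b - 15)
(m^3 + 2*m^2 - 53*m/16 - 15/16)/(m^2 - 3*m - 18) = (m^2 - m - 5/16)/(m - 6)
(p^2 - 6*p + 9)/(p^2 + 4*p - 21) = (p - 3)/(p + 7)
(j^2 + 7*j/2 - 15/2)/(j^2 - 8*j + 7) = (2*j^2 + 7*j - 15)/(2*(j^2 - 8*j + 7))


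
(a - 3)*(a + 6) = a^2 + 3*a - 18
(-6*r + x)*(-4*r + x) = 24*r^2 - 10*r*x + x^2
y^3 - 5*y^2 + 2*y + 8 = (y - 4)*(y - 2)*(y + 1)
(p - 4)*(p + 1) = p^2 - 3*p - 4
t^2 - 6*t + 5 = (t - 5)*(t - 1)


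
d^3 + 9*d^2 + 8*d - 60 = (d - 2)*(d + 5)*(d + 6)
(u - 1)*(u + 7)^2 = u^3 + 13*u^2 + 35*u - 49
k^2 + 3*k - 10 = (k - 2)*(k + 5)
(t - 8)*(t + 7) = t^2 - t - 56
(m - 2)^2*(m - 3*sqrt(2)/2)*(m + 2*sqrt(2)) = m^4 - 4*m^3 + sqrt(2)*m^3/2 - 2*sqrt(2)*m^2 - 2*m^2 + 2*sqrt(2)*m + 24*m - 24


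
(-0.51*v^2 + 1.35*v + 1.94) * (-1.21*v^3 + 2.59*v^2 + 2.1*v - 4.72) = 0.6171*v^5 - 2.9544*v^4 + 0.0781000000000001*v^3 + 10.2668*v^2 - 2.298*v - 9.1568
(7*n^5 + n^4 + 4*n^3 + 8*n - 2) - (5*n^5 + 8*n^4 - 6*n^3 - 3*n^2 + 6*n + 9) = 2*n^5 - 7*n^4 + 10*n^3 + 3*n^2 + 2*n - 11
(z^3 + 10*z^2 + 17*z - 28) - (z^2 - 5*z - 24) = z^3 + 9*z^2 + 22*z - 4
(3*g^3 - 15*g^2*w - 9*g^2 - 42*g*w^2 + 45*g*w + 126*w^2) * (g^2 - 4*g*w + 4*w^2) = 3*g^5 - 27*g^4*w - 9*g^4 + 30*g^3*w^2 + 81*g^3*w + 108*g^2*w^3 - 90*g^2*w^2 - 168*g*w^4 - 324*g*w^3 + 504*w^4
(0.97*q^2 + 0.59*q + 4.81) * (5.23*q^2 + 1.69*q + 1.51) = 5.0731*q^4 + 4.725*q^3 + 27.6181*q^2 + 9.0198*q + 7.2631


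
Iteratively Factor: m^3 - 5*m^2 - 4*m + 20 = (m - 5)*(m^2 - 4) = (m - 5)*(m - 2)*(m + 2)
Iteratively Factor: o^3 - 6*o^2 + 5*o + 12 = (o + 1)*(o^2 - 7*o + 12) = (o - 4)*(o + 1)*(o - 3)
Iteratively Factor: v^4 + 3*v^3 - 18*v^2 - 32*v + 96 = (v - 3)*(v^3 + 6*v^2 - 32) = (v - 3)*(v + 4)*(v^2 + 2*v - 8) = (v - 3)*(v + 4)^2*(v - 2)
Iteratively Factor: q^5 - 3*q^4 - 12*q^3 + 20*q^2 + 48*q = (q + 2)*(q^4 - 5*q^3 - 2*q^2 + 24*q) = q*(q + 2)*(q^3 - 5*q^2 - 2*q + 24) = q*(q + 2)^2*(q^2 - 7*q + 12) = q*(q - 4)*(q + 2)^2*(q - 3)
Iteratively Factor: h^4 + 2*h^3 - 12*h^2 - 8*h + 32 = (h - 2)*(h^3 + 4*h^2 - 4*h - 16) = (h - 2)^2*(h^2 + 6*h + 8) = (h - 2)^2*(h + 4)*(h + 2)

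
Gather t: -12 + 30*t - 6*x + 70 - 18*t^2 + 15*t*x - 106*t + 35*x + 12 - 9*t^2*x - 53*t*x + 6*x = t^2*(-9*x - 18) + t*(-38*x - 76) + 35*x + 70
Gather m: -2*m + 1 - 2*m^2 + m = -2*m^2 - m + 1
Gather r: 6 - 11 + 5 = 0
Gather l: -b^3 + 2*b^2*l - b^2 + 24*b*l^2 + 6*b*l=-b^3 - b^2 + 24*b*l^2 + l*(2*b^2 + 6*b)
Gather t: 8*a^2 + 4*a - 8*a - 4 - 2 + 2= 8*a^2 - 4*a - 4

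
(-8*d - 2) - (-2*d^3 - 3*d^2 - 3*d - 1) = 2*d^3 + 3*d^2 - 5*d - 1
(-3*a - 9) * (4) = -12*a - 36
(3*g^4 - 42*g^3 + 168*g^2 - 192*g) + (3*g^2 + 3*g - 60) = 3*g^4 - 42*g^3 + 171*g^2 - 189*g - 60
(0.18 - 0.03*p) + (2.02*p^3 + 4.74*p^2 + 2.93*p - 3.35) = 2.02*p^3 + 4.74*p^2 + 2.9*p - 3.17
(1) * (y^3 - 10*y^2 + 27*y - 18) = y^3 - 10*y^2 + 27*y - 18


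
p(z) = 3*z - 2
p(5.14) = 13.42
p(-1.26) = -5.78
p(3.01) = 7.03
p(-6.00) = -20.00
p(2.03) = 4.09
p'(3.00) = 3.00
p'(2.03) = 3.00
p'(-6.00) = 3.00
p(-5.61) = -18.83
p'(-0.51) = 3.00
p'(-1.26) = 3.00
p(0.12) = -1.64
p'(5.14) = 3.00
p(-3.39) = -12.17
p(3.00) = 7.00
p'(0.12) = 3.00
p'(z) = 3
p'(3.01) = 3.00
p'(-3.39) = 3.00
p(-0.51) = -3.53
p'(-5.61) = 3.00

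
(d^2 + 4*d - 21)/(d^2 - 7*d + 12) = (d + 7)/(d - 4)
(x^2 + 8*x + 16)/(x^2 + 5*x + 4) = (x + 4)/(x + 1)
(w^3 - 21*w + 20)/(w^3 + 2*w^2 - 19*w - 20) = (w - 1)/(w + 1)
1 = 1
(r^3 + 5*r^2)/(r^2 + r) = r*(r + 5)/(r + 1)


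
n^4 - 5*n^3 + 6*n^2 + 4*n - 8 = (n - 2)^3*(n + 1)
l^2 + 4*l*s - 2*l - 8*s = (l - 2)*(l + 4*s)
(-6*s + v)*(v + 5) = -6*s*v - 30*s + v^2 + 5*v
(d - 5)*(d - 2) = d^2 - 7*d + 10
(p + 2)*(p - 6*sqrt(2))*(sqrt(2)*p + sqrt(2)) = sqrt(2)*p^3 - 12*p^2 + 3*sqrt(2)*p^2 - 36*p + 2*sqrt(2)*p - 24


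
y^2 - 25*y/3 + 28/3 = (y - 7)*(y - 4/3)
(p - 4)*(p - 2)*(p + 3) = p^3 - 3*p^2 - 10*p + 24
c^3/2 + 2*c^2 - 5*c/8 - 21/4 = (c/2 + 1)*(c - 3/2)*(c + 7/2)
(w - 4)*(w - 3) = w^2 - 7*w + 12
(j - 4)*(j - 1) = j^2 - 5*j + 4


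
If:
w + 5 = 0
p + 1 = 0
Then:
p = -1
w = -5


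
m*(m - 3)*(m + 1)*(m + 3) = m^4 + m^3 - 9*m^2 - 9*m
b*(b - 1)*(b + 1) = b^3 - b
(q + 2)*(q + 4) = q^2 + 6*q + 8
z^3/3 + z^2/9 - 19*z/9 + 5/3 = (z/3 + 1)*(z - 5/3)*(z - 1)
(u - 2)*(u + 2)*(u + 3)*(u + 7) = u^4 + 10*u^3 + 17*u^2 - 40*u - 84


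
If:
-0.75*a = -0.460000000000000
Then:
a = 0.61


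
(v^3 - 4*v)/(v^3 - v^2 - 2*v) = (v + 2)/(v + 1)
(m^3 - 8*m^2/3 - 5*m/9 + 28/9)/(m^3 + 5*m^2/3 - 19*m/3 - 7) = (m - 4/3)/(m + 3)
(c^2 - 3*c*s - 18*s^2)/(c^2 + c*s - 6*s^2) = (-c + 6*s)/(-c + 2*s)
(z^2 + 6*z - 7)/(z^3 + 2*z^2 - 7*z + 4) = (z + 7)/(z^2 + 3*z - 4)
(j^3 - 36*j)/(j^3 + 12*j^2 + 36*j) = (j - 6)/(j + 6)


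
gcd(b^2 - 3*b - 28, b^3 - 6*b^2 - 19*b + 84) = b^2 - 3*b - 28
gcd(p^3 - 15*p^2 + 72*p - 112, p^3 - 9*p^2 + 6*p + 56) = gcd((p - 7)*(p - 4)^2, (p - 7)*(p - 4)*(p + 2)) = p^2 - 11*p + 28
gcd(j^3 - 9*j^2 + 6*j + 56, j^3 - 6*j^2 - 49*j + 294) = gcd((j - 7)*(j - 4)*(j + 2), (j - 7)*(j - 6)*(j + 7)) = j - 7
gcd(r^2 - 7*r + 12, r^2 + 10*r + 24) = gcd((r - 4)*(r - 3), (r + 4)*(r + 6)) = 1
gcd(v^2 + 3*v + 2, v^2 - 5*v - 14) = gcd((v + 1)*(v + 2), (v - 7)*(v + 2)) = v + 2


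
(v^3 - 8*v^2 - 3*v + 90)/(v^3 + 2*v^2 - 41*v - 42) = (v^2 - 2*v - 15)/(v^2 + 8*v + 7)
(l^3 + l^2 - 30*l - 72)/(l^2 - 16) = (l^2 - 3*l - 18)/(l - 4)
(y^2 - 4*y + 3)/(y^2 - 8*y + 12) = (y^2 - 4*y + 3)/(y^2 - 8*y + 12)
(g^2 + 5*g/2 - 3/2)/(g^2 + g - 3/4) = 2*(g + 3)/(2*g + 3)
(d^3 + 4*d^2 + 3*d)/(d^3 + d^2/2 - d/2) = 2*(d + 3)/(2*d - 1)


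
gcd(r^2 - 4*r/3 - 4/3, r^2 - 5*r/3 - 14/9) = r + 2/3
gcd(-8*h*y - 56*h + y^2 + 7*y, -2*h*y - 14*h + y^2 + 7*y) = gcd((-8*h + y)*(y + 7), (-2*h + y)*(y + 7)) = y + 7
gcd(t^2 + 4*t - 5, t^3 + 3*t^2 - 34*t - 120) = t + 5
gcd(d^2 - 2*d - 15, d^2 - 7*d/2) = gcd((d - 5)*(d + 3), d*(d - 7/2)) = 1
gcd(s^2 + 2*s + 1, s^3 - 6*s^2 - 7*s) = s + 1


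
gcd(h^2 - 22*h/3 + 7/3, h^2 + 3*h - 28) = 1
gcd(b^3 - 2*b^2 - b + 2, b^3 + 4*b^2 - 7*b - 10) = b^2 - b - 2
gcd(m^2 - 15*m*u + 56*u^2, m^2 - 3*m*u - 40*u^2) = -m + 8*u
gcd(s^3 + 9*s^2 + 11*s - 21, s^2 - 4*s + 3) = s - 1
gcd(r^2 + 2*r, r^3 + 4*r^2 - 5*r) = r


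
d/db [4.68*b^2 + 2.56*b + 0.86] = 9.36*b + 2.56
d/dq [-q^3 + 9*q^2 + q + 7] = -3*q^2 + 18*q + 1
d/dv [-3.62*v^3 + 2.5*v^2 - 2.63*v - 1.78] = -10.86*v^2 + 5.0*v - 2.63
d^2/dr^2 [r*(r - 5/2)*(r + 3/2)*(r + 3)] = 12*r^2 + 12*r - 27/2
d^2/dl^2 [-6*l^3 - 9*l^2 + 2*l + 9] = -36*l - 18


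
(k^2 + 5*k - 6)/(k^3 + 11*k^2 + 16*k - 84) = (k - 1)/(k^2 + 5*k - 14)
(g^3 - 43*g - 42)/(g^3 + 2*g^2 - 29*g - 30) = (g - 7)/(g - 5)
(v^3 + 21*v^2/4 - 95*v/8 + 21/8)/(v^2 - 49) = (8*v^2 - 14*v + 3)/(8*(v - 7))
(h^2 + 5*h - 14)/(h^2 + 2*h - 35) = (h - 2)/(h - 5)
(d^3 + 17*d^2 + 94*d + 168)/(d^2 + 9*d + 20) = (d^2 + 13*d + 42)/(d + 5)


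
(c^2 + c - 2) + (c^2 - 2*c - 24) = 2*c^2 - c - 26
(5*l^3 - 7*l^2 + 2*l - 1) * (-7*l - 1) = -35*l^4 + 44*l^3 - 7*l^2 + 5*l + 1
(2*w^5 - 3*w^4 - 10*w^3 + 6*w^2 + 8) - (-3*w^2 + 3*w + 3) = 2*w^5 - 3*w^4 - 10*w^3 + 9*w^2 - 3*w + 5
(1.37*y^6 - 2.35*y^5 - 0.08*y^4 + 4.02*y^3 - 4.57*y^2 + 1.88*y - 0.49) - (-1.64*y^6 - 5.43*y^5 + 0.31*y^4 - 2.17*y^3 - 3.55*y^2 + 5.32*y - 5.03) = 3.01*y^6 + 3.08*y^5 - 0.39*y^4 + 6.19*y^3 - 1.02*y^2 - 3.44*y + 4.54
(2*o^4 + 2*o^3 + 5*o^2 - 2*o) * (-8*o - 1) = -16*o^5 - 18*o^4 - 42*o^3 + 11*o^2 + 2*o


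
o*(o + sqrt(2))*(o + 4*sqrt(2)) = o^3 + 5*sqrt(2)*o^2 + 8*o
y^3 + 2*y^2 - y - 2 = (y - 1)*(y + 1)*(y + 2)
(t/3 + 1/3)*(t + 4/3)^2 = t^3/3 + 11*t^2/9 + 40*t/27 + 16/27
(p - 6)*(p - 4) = p^2 - 10*p + 24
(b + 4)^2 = b^2 + 8*b + 16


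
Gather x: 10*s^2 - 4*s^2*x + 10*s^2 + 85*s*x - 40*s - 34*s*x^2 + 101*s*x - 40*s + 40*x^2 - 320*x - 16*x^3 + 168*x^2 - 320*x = 20*s^2 - 80*s - 16*x^3 + x^2*(208 - 34*s) + x*(-4*s^2 + 186*s - 640)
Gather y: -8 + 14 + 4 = 10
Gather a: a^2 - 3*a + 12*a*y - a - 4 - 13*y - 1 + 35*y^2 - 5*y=a^2 + a*(12*y - 4) + 35*y^2 - 18*y - 5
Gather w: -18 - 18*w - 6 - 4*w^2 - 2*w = -4*w^2 - 20*w - 24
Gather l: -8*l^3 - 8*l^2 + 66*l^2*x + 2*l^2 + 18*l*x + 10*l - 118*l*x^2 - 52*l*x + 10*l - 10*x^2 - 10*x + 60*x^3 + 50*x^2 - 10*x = -8*l^3 + l^2*(66*x - 6) + l*(-118*x^2 - 34*x + 20) + 60*x^3 + 40*x^2 - 20*x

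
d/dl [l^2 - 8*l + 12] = 2*l - 8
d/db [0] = 0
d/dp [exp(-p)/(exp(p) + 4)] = 2*(-exp(p) - 2)*exp(-p)/(exp(2*p) + 8*exp(p) + 16)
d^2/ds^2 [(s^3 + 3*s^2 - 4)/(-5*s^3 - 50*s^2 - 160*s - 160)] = 2*(7*s - 2)/(5*(s^4 + 16*s^3 + 96*s^2 + 256*s + 256))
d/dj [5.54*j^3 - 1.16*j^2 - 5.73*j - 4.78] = 16.62*j^2 - 2.32*j - 5.73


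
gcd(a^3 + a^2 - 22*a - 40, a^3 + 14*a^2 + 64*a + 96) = a + 4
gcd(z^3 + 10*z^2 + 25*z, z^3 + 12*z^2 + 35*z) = z^2 + 5*z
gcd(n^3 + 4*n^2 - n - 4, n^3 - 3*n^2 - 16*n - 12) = n + 1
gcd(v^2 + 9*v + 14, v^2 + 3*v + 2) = v + 2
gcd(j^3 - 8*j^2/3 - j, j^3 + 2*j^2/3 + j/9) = j^2 + j/3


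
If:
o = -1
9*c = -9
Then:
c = -1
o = -1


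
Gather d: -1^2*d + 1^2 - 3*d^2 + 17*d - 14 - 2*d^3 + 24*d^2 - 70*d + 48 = -2*d^3 + 21*d^2 - 54*d + 35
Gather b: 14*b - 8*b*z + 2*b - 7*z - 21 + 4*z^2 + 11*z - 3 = b*(16 - 8*z) + 4*z^2 + 4*z - 24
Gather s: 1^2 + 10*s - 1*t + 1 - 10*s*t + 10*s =s*(20 - 10*t) - t + 2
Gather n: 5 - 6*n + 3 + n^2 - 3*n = n^2 - 9*n + 8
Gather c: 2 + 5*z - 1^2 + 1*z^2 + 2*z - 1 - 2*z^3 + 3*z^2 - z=-2*z^3 + 4*z^2 + 6*z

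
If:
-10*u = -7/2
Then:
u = 7/20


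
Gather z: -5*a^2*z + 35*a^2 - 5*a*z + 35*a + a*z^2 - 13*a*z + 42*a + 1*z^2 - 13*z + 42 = 35*a^2 + 77*a + z^2*(a + 1) + z*(-5*a^2 - 18*a - 13) + 42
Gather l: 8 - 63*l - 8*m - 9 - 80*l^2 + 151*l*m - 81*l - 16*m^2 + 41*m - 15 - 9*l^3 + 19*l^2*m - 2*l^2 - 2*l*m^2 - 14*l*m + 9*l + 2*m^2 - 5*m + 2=-9*l^3 + l^2*(19*m - 82) + l*(-2*m^2 + 137*m - 135) - 14*m^2 + 28*m - 14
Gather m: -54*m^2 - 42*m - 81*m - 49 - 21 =-54*m^2 - 123*m - 70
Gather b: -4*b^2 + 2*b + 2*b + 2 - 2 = -4*b^2 + 4*b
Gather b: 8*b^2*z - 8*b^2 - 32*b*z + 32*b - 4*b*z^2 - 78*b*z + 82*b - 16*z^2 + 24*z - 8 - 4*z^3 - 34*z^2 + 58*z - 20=b^2*(8*z - 8) + b*(-4*z^2 - 110*z + 114) - 4*z^3 - 50*z^2 + 82*z - 28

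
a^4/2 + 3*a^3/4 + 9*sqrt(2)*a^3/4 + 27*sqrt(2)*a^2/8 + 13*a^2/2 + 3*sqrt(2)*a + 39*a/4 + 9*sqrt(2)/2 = (a/2 + sqrt(2))*(a + 3/2)*(a + sqrt(2))*(a + 3*sqrt(2)/2)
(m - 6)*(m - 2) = m^2 - 8*m + 12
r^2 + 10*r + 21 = (r + 3)*(r + 7)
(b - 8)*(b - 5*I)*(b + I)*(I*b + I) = I*b^4 + 4*b^3 - 7*I*b^3 - 28*b^2 - 3*I*b^2 - 32*b - 35*I*b - 40*I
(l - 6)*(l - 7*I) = l^2 - 6*l - 7*I*l + 42*I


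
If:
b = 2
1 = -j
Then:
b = 2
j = -1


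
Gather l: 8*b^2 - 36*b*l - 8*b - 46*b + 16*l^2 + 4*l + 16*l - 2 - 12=8*b^2 - 54*b + 16*l^2 + l*(20 - 36*b) - 14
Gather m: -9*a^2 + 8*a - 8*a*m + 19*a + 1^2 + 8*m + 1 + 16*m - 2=-9*a^2 + 27*a + m*(24 - 8*a)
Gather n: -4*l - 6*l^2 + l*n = -6*l^2 + l*n - 4*l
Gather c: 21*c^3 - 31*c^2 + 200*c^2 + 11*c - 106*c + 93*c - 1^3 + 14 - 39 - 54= 21*c^3 + 169*c^2 - 2*c - 80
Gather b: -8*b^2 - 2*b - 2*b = -8*b^2 - 4*b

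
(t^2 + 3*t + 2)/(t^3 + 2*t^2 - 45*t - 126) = (t^2 + 3*t + 2)/(t^3 + 2*t^2 - 45*t - 126)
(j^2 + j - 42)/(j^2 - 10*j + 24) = (j + 7)/(j - 4)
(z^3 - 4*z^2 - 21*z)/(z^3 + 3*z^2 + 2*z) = (z^2 - 4*z - 21)/(z^2 + 3*z + 2)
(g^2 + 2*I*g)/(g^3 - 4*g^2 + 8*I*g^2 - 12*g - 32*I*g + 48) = g/(g^2 + g*(-4 + 6*I) - 24*I)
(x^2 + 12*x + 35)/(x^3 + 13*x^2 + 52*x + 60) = (x + 7)/(x^2 + 8*x + 12)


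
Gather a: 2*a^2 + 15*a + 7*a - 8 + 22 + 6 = 2*a^2 + 22*a + 20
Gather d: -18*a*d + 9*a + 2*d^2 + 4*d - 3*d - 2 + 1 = 9*a + 2*d^2 + d*(1 - 18*a) - 1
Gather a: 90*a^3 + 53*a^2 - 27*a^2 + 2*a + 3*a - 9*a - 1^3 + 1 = 90*a^3 + 26*a^2 - 4*a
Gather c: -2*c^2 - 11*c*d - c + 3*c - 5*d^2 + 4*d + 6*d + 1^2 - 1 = -2*c^2 + c*(2 - 11*d) - 5*d^2 + 10*d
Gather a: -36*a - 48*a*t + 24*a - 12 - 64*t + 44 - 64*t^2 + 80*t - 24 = a*(-48*t - 12) - 64*t^2 + 16*t + 8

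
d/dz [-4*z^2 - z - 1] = -8*z - 1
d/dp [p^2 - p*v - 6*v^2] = 2*p - v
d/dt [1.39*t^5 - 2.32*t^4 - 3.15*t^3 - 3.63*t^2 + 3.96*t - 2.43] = 6.95*t^4 - 9.28*t^3 - 9.45*t^2 - 7.26*t + 3.96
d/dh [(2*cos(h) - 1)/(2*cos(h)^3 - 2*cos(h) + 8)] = (3*sin(h)^2 + 3*cos(h) + cos(3*h) - 10)*sin(h)/(2*(sin(h)^2*cos(h) - 4)^2)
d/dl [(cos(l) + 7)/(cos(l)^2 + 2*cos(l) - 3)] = (cos(l)^2 + 14*cos(l) + 17)*sin(l)/(cos(l)^2 + 2*cos(l) - 3)^2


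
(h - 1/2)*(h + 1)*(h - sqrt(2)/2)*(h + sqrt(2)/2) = h^4 + h^3/2 - h^2 - h/4 + 1/4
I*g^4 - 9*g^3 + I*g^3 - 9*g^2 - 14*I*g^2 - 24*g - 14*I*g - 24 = (g + 1)*(g + 4*I)*(g + 6*I)*(I*g + 1)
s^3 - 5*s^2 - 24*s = s*(s - 8)*(s + 3)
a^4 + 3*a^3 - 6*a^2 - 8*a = a*(a - 2)*(a + 1)*(a + 4)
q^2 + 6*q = q*(q + 6)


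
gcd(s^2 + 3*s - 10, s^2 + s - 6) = s - 2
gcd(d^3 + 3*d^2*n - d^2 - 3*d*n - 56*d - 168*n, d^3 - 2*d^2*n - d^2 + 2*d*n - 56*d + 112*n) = d^2 - d - 56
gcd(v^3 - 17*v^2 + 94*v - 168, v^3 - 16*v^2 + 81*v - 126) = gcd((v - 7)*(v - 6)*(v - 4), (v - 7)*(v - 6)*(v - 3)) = v^2 - 13*v + 42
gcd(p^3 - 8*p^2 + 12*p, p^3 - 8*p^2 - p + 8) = 1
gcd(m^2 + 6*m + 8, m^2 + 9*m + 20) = m + 4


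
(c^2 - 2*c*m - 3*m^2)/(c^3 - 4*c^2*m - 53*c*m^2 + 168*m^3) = (c + m)/(c^2 - c*m - 56*m^2)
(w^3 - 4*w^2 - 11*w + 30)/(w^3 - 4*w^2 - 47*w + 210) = (w^2 + w - 6)/(w^2 + w - 42)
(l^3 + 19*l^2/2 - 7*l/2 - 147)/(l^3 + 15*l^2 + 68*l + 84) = (l - 7/2)/(l + 2)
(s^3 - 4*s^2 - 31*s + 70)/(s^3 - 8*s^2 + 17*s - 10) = (s^2 - 2*s - 35)/(s^2 - 6*s + 5)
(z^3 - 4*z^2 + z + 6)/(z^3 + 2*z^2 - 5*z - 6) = (z - 3)/(z + 3)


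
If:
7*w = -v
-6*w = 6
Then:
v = 7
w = -1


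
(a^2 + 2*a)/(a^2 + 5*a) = (a + 2)/(a + 5)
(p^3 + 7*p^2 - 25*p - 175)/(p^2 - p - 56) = (p^2 - 25)/(p - 8)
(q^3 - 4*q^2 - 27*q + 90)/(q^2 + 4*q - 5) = (q^2 - 9*q + 18)/(q - 1)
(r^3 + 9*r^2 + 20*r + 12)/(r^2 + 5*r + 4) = (r^2 + 8*r + 12)/(r + 4)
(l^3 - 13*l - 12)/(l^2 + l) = l - 1 - 12/l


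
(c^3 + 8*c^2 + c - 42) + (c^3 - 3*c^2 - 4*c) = 2*c^3 + 5*c^2 - 3*c - 42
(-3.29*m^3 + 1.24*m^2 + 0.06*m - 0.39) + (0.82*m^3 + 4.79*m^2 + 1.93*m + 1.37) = -2.47*m^3 + 6.03*m^2 + 1.99*m + 0.98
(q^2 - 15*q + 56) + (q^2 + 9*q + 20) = 2*q^2 - 6*q + 76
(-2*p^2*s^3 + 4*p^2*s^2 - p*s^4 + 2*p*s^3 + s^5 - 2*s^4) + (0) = -2*p^2*s^3 + 4*p^2*s^2 - p*s^4 + 2*p*s^3 + s^5 - 2*s^4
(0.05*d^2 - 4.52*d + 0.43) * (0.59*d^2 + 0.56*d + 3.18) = 0.0295*d^4 - 2.6388*d^3 - 2.1185*d^2 - 14.1328*d + 1.3674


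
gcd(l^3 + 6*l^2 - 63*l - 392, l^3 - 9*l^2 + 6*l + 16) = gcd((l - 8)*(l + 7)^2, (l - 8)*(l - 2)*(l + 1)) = l - 8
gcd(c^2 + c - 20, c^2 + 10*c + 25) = c + 5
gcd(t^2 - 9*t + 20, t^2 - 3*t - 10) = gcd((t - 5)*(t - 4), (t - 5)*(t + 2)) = t - 5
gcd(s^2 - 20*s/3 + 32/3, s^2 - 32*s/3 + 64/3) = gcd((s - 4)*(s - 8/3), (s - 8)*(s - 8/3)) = s - 8/3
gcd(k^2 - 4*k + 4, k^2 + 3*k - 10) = k - 2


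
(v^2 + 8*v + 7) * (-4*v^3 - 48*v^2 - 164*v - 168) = -4*v^5 - 80*v^4 - 576*v^3 - 1816*v^2 - 2492*v - 1176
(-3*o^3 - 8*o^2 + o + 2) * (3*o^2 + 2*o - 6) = -9*o^5 - 30*o^4 + 5*o^3 + 56*o^2 - 2*o - 12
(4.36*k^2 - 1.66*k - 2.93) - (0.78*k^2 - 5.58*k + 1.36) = 3.58*k^2 + 3.92*k - 4.29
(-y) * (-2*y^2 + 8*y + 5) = 2*y^3 - 8*y^2 - 5*y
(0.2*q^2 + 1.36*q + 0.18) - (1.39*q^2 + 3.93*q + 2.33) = -1.19*q^2 - 2.57*q - 2.15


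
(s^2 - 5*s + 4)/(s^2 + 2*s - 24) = (s - 1)/(s + 6)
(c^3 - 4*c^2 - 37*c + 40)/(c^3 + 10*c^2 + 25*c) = (c^2 - 9*c + 8)/(c*(c + 5))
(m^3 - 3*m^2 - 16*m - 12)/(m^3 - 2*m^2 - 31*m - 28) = (m^2 - 4*m - 12)/(m^2 - 3*m - 28)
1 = 1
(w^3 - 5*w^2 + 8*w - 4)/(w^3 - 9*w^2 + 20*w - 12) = (w - 2)/(w - 6)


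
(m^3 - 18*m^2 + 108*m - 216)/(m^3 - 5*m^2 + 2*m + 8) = (m^3 - 18*m^2 + 108*m - 216)/(m^3 - 5*m^2 + 2*m + 8)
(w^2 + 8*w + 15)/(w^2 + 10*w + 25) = (w + 3)/(w + 5)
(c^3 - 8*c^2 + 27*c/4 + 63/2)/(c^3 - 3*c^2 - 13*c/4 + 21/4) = (c - 6)/(c - 1)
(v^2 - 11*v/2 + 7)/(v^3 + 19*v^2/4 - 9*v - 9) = 2*(2*v - 7)/(4*v^2 + 27*v + 18)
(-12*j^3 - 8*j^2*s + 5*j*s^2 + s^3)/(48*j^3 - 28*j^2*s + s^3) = (j + s)/(-4*j + s)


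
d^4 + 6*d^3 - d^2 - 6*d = d*(d - 1)*(d + 1)*(d + 6)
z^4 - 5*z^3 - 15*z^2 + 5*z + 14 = (z - 7)*(z - 1)*(z + 1)*(z + 2)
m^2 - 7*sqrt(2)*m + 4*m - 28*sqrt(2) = (m + 4)*(m - 7*sqrt(2))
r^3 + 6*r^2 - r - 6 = (r - 1)*(r + 1)*(r + 6)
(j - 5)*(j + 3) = j^2 - 2*j - 15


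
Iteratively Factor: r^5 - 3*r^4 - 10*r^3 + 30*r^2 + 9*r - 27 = (r - 3)*(r^4 - 10*r^2 + 9) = (r - 3)*(r + 1)*(r^3 - r^2 - 9*r + 9) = (r - 3)*(r + 1)*(r + 3)*(r^2 - 4*r + 3) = (r - 3)^2*(r + 1)*(r + 3)*(r - 1)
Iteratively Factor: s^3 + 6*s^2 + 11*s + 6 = (s + 2)*(s^2 + 4*s + 3) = (s + 2)*(s + 3)*(s + 1)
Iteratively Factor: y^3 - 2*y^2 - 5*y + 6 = (y - 3)*(y^2 + y - 2) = (y - 3)*(y + 2)*(y - 1)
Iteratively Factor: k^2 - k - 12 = (k - 4)*(k + 3)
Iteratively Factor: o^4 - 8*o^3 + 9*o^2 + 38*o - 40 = (o - 5)*(o^3 - 3*o^2 - 6*o + 8) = (o - 5)*(o + 2)*(o^2 - 5*o + 4) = (o - 5)*(o - 4)*(o + 2)*(o - 1)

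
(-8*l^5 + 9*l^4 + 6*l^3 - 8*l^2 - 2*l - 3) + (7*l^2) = -8*l^5 + 9*l^4 + 6*l^3 - l^2 - 2*l - 3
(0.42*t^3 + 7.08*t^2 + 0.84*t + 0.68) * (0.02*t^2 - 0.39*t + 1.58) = 0.0084*t^5 - 0.0222*t^4 - 2.0808*t^3 + 10.8724*t^2 + 1.062*t + 1.0744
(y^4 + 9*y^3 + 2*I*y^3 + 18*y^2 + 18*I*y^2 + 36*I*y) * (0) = 0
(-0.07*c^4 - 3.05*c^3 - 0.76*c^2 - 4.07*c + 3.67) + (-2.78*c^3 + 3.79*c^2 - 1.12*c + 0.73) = -0.07*c^4 - 5.83*c^3 + 3.03*c^2 - 5.19*c + 4.4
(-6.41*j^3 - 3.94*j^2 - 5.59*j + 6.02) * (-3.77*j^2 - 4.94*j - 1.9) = 24.1657*j^5 + 46.5192*j^4 + 52.7169*j^3 + 12.4052*j^2 - 19.1178*j - 11.438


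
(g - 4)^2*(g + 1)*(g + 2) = g^4 - 5*g^3 - 6*g^2 + 32*g + 32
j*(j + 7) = j^2 + 7*j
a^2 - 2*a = a*(a - 2)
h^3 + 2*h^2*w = h^2*(h + 2*w)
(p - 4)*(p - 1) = p^2 - 5*p + 4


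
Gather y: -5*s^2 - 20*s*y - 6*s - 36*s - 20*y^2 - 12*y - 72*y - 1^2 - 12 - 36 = -5*s^2 - 42*s - 20*y^2 + y*(-20*s - 84) - 49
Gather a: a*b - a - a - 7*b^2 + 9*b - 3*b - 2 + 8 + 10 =a*(b - 2) - 7*b^2 + 6*b + 16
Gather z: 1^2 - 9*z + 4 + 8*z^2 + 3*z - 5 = 8*z^2 - 6*z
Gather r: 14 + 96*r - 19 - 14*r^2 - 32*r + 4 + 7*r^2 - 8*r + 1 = -7*r^2 + 56*r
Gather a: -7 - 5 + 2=-10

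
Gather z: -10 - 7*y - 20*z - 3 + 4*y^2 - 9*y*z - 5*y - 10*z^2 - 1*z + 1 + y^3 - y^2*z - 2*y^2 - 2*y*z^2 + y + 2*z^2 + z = y^3 + 2*y^2 - 11*y + z^2*(-2*y - 8) + z*(-y^2 - 9*y - 20) - 12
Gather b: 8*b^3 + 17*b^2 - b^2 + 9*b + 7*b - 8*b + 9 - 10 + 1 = 8*b^3 + 16*b^2 + 8*b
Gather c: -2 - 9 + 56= 45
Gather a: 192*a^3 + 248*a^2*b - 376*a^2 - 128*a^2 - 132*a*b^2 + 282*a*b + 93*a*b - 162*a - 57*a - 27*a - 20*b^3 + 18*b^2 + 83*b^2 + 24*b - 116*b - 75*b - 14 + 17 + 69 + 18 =192*a^3 + a^2*(248*b - 504) + a*(-132*b^2 + 375*b - 246) - 20*b^3 + 101*b^2 - 167*b + 90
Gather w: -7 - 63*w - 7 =-63*w - 14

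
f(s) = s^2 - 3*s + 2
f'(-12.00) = -27.00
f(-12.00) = 182.00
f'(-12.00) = -27.00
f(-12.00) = 182.00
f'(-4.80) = -12.60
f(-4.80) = 39.44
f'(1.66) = 0.32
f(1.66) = -0.22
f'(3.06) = 3.12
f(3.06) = 2.18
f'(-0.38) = -3.76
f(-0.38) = 3.28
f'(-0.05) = -3.10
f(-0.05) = 2.15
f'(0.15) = -2.70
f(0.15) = 1.57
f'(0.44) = -2.12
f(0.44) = 0.87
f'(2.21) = 1.42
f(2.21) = 0.25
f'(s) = 2*s - 3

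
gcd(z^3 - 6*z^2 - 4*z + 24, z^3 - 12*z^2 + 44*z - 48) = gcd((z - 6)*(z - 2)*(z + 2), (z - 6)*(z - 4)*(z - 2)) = z^2 - 8*z + 12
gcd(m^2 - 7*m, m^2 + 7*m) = m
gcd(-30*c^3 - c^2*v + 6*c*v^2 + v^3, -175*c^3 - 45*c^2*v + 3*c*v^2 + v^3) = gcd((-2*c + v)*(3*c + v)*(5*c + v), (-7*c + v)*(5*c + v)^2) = 5*c + v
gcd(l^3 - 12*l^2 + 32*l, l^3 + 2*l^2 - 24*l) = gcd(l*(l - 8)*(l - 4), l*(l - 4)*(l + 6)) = l^2 - 4*l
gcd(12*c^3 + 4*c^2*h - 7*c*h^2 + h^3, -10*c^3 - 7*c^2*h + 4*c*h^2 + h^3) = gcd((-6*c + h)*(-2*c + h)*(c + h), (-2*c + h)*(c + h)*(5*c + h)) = 2*c^2 + c*h - h^2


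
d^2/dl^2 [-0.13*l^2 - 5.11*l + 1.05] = -0.260000000000000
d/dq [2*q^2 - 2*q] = 4*q - 2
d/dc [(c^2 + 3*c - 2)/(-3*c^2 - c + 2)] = 4*(2*c^2 - 2*c + 1)/(9*c^4 + 6*c^3 - 11*c^2 - 4*c + 4)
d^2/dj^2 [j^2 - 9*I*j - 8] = 2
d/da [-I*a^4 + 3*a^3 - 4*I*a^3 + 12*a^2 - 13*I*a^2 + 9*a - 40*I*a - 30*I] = -4*I*a^3 + a^2*(9 - 12*I) + a*(24 - 26*I) + 9 - 40*I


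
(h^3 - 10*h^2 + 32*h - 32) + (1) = h^3 - 10*h^2 + 32*h - 31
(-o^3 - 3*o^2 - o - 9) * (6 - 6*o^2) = 6*o^5 + 18*o^4 + 36*o^2 - 6*o - 54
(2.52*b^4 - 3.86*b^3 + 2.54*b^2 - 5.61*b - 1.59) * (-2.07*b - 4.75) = -5.2164*b^5 - 3.9798*b^4 + 13.0772*b^3 - 0.452299999999999*b^2 + 29.9388*b + 7.5525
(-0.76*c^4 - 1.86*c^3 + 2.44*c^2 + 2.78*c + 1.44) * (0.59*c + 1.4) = -0.4484*c^5 - 2.1614*c^4 - 1.1644*c^3 + 5.0562*c^2 + 4.7416*c + 2.016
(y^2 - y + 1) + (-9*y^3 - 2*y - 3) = -9*y^3 + y^2 - 3*y - 2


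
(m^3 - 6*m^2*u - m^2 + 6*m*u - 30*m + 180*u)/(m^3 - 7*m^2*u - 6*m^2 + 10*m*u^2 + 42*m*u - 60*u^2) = (m^2 - 6*m*u + 5*m - 30*u)/(m^2 - 7*m*u + 10*u^2)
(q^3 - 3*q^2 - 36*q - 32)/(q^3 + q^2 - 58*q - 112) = (q^2 + 5*q + 4)/(q^2 + 9*q + 14)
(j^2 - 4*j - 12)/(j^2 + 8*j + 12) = (j - 6)/(j + 6)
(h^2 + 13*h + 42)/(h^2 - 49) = (h + 6)/(h - 7)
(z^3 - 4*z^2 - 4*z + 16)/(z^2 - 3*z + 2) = (z^2 - 2*z - 8)/(z - 1)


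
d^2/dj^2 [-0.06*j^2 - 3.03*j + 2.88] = -0.120000000000000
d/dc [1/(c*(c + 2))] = 2*(-c - 1)/(c^2*(c^2 + 4*c + 4))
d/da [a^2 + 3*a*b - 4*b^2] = 2*a + 3*b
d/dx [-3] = 0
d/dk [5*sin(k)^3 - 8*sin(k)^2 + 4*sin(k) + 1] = (15*sin(k)^2 - 16*sin(k) + 4)*cos(k)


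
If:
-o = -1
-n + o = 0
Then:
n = 1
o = 1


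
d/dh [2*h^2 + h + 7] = 4*h + 1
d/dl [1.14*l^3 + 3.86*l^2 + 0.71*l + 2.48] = 3.42*l^2 + 7.72*l + 0.71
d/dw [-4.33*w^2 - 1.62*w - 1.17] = -8.66*w - 1.62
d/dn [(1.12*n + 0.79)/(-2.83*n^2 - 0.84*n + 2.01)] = (3.1696*n^2 + 4.4714*n + 2.9148)/(8.0089*n^4 + 4.7544*n^3 - 10.671*n^2 - 3.3768*n + 4.0401)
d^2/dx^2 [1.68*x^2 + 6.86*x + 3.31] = 3.36000000000000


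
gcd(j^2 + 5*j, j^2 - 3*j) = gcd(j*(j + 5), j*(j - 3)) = j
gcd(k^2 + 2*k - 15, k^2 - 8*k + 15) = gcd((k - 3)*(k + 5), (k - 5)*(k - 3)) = k - 3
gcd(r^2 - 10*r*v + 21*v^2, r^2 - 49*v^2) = r - 7*v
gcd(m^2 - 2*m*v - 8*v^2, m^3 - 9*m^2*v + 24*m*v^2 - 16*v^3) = -m + 4*v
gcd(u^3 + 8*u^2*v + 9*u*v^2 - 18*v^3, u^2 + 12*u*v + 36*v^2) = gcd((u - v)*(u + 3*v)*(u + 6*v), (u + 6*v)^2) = u + 6*v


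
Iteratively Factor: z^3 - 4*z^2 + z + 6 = (z + 1)*(z^2 - 5*z + 6) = (z - 2)*(z + 1)*(z - 3)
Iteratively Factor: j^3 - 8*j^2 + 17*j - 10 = (j - 2)*(j^2 - 6*j + 5) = (j - 5)*(j - 2)*(j - 1)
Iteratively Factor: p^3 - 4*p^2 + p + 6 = (p - 3)*(p^2 - p - 2) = (p - 3)*(p + 1)*(p - 2)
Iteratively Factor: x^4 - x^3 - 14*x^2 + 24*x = (x)*(x^3 - x^2 - 14*x + 24) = x*(x + 4)*(x^2 - 5*x + 6) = x*(x - 2)*(x + 4)*(x - 3)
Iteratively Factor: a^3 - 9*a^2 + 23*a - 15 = (a - 5)*(a^2 - 4*a + 3) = (a - 5)*(a - 3)*(a - 1)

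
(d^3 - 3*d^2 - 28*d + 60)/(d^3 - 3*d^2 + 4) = (d^2 - d - 30)/(d^2 - d - 2)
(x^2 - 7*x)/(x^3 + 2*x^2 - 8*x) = (x - 7)/(x^2 + 2*x - 8)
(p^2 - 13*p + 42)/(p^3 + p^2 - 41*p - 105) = (p - 6)/(p^2 + 8*p + 15)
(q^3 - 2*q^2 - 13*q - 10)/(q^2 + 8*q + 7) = (q^2 - 3*q - 10)/(q + 7)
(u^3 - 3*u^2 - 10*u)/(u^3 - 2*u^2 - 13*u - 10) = u/(u + 1)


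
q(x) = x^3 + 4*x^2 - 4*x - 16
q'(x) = 3*x^2 + 8*x - 4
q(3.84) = 84.25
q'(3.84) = 70.96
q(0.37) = -16.88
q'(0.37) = -0.63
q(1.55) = -8.87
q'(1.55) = 15.61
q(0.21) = -16.65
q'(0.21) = -2.19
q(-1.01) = -8.91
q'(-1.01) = -9.02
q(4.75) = 162.42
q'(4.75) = 101.69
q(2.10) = 2.50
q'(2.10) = 26.03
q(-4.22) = -3.04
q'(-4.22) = 15.67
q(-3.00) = 5.00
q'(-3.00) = -1.00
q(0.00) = -16.00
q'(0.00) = -4.00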